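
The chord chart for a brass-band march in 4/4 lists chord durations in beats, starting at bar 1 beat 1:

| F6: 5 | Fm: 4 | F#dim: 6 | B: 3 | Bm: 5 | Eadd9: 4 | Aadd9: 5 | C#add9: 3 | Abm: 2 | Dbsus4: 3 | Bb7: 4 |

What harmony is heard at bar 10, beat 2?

Dbsus4

Beat 2 of bar 10 is beat (10−1)×4 + 2 = 38 overall.
Running totals: F6 ends at 5, Fm ends at 9, F#dim ends at 15, B ends at 18, Bm ends at 23, Eadd9 ends at 27, Aadd9 ends at 32, C#add9 ends at 35, Abm ends at 37, Dbsus4 ends at 40.
Beat 38 falls within Dbsus4.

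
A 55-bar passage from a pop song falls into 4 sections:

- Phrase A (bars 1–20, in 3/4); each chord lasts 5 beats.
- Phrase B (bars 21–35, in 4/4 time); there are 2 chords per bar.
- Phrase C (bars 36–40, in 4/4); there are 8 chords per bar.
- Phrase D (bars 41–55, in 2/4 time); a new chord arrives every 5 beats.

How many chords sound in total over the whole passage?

A: 20 bars × 3 beats = 60 beats; 5 beats/chord → 12 chords.
B: 15 bars × 4 beats = 60 beats; 2 beats/chord → 30 chords.
C: 5 bars × 4 beats = 20 beats; 0.5 beats/chord → 40 chords.
D: 15 bars × 2 beats = 30 beats; 5 beats/chord → 6 chords.
Total: 12 + 30 + 40 + 6 = 88.

88 chords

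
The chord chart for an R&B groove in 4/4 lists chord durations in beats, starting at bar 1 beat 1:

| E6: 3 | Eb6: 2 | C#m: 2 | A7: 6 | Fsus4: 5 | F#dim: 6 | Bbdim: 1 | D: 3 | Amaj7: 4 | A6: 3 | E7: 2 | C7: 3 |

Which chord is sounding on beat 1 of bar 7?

Bbdim

Beat 1 of bar 7 is beat (7−1)×4 + 1 = 25 overall.
Running totals: E6 ends at 3, Eb6 ends at 5, C#m ends at 7, A7 ends at 13, Fsus4 ends at 18, F#dim ends at 24, Bbdim ends at 25.
Beat 25 falls within Bbdim.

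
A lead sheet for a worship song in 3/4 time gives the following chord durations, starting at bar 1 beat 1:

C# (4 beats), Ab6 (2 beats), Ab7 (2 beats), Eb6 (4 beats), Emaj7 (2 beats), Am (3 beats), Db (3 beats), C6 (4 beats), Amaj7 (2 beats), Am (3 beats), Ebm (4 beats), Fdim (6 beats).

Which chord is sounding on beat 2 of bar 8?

Beat 2 of bar 8 is beat (8−1)×3 + 2 = 23 overall.
Running totals: C# ends at 4, Ab6 ends at 6, Ab7 ends at 8, Eb6 ends at 12, Emaj7 ends at 14, Am ends at 17, Db ends at 20, C6 ends at 24.
Beat 23 falls within C6.

C6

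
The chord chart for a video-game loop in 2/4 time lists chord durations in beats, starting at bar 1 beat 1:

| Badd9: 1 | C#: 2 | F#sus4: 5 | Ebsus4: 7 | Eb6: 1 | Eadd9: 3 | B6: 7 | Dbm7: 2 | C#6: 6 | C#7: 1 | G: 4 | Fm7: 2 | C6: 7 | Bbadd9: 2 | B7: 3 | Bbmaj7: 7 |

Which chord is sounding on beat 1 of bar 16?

Beat 1 of bar 16 is beat (16−1)×2 + 1 = 31 overall.
Running totals: Badd9 ends at 1, C# ends at 3, F#sus4 ends at 8, Ebsus4 ends at 15, Eb6 ends at 16, Eadd9 ends at 19, B6 ends at 26, Dbm7 ends at 28, C#6 ends at 34.
Beat 31 falls within C#6.

C#6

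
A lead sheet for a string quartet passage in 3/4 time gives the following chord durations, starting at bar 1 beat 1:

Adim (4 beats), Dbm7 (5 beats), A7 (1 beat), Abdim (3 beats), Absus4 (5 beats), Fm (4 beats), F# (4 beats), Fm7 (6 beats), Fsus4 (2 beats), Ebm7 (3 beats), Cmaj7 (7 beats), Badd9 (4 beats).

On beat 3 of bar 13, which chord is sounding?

Beat 3 of bar 13 is beat (13−1)×3 + 3 = 39 overall.
Running totals: Adim ends at 4, Dbm7 ends at 9, A7 ends at 10, Abdim ends at 13, Absus4 ends at 18, Fm ends at 22, F# ends at 26, Fm7 ends at 32, Fsus4 ends at 34, Ebm7 ends at 37, Cmaj7 ends at 44.
Beat 39 falls within Cmaj7.

Cmaj7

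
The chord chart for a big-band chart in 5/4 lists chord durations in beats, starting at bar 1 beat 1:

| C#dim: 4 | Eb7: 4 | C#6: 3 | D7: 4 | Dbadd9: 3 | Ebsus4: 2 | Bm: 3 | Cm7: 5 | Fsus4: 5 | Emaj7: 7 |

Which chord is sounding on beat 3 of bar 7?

Fsus4

Beat 3 of bar 7 is beat (7−1)×5 + 3 = 33 overall.
Running totals: C#dim ends at 4, Eb7 ends at 8, C#6 ends at 11, D7 ends at 15, Dbadd9 ends at 18, Ebsus4 ends at 20, Bm ends at 23, Cm7 ends at 28, Fsus4 ends at 33.
Beat 33 falls within Fsus4.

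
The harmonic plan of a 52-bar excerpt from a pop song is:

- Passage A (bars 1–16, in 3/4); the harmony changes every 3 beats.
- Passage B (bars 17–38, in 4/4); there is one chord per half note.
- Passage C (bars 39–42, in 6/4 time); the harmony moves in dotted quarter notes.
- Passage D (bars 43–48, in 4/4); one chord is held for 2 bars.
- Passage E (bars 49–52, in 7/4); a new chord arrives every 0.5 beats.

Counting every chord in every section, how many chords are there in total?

A: 16·3 = 48 beats, 48/3 = 16 chords.
B: 22·4 = 88 beats, 88/2 = 44 chords.
C: 4·6 = 24 beats, 24/1.5 = 16 chords.
D: 6·4 = 24 beats, 24/8 = 3 chords.
E: 4·7 = 28 beats, 28/0.5 = 56 chords.
Total: 16 + 44 + 16 + 3 + 56 = 135.

135 chords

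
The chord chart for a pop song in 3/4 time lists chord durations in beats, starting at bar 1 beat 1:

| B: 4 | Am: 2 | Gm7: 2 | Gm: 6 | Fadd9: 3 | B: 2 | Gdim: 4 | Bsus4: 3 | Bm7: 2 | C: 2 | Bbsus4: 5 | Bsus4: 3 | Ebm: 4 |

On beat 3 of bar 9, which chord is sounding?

Beat 3 of bar 9 is beat (9−1)×3 + 3 = 27 overall.
Running totals: B ends at 4, Am ends at 6, Gm7 ends at 8, Gm ends at 14, Fadd9 ends at 17, B ends at 19, Gdim ends at 23, Bsus4 ends at 26, Bm7 ends at 28.
Beat 27 falls within Bm7.

Bm7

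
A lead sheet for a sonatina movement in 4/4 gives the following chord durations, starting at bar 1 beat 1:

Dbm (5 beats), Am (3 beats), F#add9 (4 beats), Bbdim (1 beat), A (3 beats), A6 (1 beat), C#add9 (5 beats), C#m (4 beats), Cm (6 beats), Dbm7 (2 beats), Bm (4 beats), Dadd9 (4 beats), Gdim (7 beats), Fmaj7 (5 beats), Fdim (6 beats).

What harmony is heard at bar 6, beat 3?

C#m

Beat 3 of bar 6 is beat (6−1)×4 + 3 = 23 overall.
Running totals: Dbm ends at 5, Am ends at 8, F#add9 ends at 12, Bbdim ends at 13, A ends at 16, A6 ends at 17, C#add9 ends at 22, C#m ends at 26.
Beat 23 falls within C#m.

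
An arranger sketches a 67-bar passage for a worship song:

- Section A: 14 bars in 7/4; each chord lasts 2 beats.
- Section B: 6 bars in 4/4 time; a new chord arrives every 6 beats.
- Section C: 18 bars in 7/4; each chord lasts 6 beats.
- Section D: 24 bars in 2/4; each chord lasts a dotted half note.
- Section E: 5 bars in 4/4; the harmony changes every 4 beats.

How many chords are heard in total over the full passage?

95 chords

A: 14 bars × 7 beats = 98 beats; 2 beats/chord → 49 chords.
B: 6 bars × 4 beats = 24 beats; 6 beats/chord → 4 chords.
C: 18 bars × 7 beats = 126 beats; 6 beats/chord → 21 chords.
D: 24 bars × 2 beats = 48 beats; 3 beats/chord → 16 chords.
E: 5 bars × 4 beats = 20 beats; 4 beats/chord → 5 chords.
Total: 49 + 4 + 21 + 16 + 5 = 95.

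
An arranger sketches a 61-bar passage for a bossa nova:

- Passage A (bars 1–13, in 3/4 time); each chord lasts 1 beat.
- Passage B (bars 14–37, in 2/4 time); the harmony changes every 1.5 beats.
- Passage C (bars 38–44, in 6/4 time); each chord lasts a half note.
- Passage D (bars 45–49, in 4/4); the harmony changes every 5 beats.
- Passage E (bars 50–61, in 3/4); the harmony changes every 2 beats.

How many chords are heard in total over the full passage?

114 chords

A: 13·3 = 39 beats, 39/1 = 39 chords.
B: 24·2 = 48 beats, 48/1.5 = 32 chords.
C: 7·6 = 42 beats, 42/2 = 21 chords.
D: 5·4 = 20 beats, 20/5 = 4 chords.
E: 12·3 = 36 beats, 36/2 = 18 chords.
Total: 39 + 32 + 21 + 4 + 18 = 114.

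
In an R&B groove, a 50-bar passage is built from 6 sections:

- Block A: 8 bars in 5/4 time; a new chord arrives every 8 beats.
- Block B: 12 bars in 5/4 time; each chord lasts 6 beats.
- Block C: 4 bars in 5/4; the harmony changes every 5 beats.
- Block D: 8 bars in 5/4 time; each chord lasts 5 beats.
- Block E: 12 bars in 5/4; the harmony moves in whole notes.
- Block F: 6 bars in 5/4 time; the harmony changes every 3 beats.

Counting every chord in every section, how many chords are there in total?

A: 8 bars × 5 beats = 40 beats; 8 beats/chord → 5 chords.
B: 12 bars × 5 beats = 60 beats; 6 beats/chord → 10 chords.
C: 4 bars × 5 beats = 20 beats; 5 beats/chord → 4 chords.
D: 8 bars × 5 beats = 40 beats; 5 beats/chord → 8 chords.
E: 12 bars × 5 beats = 60 beats; 4 beats/chord → 15 chords.
F: 6 bars × 5 beats = 30 beats; 3 beats/chord → 10 chords.
Total: 5 + 10 + 4 + 8 + 15 + 10 = 52.

52 chords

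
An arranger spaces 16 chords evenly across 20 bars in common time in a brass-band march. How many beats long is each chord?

5 beats

20 bars × 4 beats/bar = 80 beats total.
80 beats ÷ 16 chords = 5 beats per chord.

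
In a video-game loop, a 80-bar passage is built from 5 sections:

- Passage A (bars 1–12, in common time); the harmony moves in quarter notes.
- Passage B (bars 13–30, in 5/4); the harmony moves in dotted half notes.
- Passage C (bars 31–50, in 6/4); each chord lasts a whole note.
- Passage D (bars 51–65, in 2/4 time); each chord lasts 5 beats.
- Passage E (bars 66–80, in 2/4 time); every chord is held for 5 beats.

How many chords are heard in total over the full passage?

A: 12·4 = 48 beats, 48/1 = 48 chords.
B: 18·5 = 90 beats, 90/3 = 30 chords.
C: 20·6 = 120 beats, 120/4 = 30 chords.
D: 15·2 = 30 beats, 30/5 = 6 chords.
E: 15·2 = 30 beats, 30/5 = 6 chords.
Total: 48 + 30 + 30 + 6 + 6 = 120.

120 chords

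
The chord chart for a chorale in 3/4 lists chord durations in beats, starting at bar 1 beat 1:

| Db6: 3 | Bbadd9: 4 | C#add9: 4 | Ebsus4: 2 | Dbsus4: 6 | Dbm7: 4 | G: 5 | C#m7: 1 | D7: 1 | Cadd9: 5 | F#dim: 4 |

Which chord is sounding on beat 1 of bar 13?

Beat 1 of bar 13 is beat (13−1)×3 + 1 = 37 overall.
Running totals: Db6 ends at 3, Bbadd9 ends at 7, C#add9 ends at 11, Ebsus4 ends at 13, Dbsus4 ends at 19, Dbm7 ends at 23, G ends at 28, C#m7 ends at 29, D7 ends at 30, Cadd9 ends at 35, F#dim ends at 39.
Beat 37 falls within F#dim.

F#dim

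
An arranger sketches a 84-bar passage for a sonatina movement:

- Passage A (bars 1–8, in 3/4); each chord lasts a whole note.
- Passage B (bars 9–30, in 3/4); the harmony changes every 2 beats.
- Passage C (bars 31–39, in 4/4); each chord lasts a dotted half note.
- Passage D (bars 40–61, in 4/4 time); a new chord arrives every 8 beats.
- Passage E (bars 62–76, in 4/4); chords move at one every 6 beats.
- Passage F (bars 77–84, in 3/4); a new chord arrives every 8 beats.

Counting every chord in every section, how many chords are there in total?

75 chords

A: 8·3 = 24 beats, 24/4 = 6 chords.
B: 22·3 = 66 beats, 66/2 = 33 chords.
C: 9·4 = 36 beats, 36/3 = 12 chords.
D: 22·4 = 88 beats, 88/8 = 11 chords.
E: 15·4 = 60 beats, 60/6 = 10 chords.
F: 8·3 = 24 beats, 24/8 = 3 chords.
Total: 6 + 33 + 12 + 11 + 10 + 3 = 75.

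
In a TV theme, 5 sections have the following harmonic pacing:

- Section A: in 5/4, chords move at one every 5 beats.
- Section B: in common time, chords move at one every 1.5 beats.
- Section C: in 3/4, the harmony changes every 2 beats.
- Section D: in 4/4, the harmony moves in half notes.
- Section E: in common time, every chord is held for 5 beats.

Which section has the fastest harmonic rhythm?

Section B

A: each chord is 5 beats in 5/4, so 1 per bar.
B: each chord is 1.5 beats in 4/4, so 8/3 per bar.
C: each chord is 2 beats in 3/4, so 1.5 per bar.
D: each chord is 2 beats in 4/4, so 2 per bar.
E: each chord is 5 beats in 4/4, so 0.8 per bar.
Fastest is B at 8/3 chords/bar.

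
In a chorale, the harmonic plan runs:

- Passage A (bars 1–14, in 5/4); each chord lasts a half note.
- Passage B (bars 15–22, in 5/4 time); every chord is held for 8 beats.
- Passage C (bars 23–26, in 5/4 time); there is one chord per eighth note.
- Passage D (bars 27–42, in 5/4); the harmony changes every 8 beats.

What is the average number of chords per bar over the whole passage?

A: 14 bars of 5 beats is 70 beats; at 2 beats each that's 35 chords.
B: 8 bars of 5 beats is 40 beats; at 8 beats each that's 5 chords.
C: 4 bars of 5 beats is 20 beats; at 0.5 beats each that's 40 chords.
D: 16 bars of 5 beats is 80 beats; at 8 beats each that's 10 chords.
Overall: 90 chords over 42 bars → 90/42 = 15/7 chords per bar.

15/7 chords per bar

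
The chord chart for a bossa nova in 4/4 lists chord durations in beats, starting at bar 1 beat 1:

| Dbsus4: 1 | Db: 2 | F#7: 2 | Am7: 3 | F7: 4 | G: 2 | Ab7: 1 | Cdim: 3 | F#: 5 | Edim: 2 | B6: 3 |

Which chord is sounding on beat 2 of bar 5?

Beat 2 of bar 5 is beat (5−1)×4 + 2 = 18 overall.
Running totals: Dbsus4 ends at 1, Db ends at 3, F#7 ends at 5, Am7 ends at 8, F7 ends at 12, G ends at 14, Ab7 ends at 15, Cdim ends at 18.
Beat 18 falls within Cdim.

Cdim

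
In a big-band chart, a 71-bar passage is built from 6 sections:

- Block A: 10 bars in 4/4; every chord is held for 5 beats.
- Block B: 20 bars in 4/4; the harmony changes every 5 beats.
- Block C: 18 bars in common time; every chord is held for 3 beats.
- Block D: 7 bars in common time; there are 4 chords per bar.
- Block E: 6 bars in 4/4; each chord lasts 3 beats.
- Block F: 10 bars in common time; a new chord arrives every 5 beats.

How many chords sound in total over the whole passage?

92 chords

A has 40 beats and chords last 5 each, so 8 chords.
B has 80 beats and chords last 5 each, so 16 chords.
C has 72 beats and chords last 3 each, so 24 chords.
D has 28 beats and chords last 1 each, so 28 chords.
E has 24 beats and chords last 3 each, so 8 chords.
F has 40 beats and chords last 5 each, so 8 chords.
Total: 8 + 16 + 24 + 28 + 8 + 8 = 92.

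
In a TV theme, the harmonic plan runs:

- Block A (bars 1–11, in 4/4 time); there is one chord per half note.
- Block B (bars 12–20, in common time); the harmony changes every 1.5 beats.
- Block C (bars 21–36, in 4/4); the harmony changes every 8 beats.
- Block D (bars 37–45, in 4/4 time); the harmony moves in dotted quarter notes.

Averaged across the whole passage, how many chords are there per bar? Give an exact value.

26/15 chords per bar

A: 11 bars of 4 beats is 44 beats; at 2 beats each that's 22 chords.
B: 9 bars of 4 beats is 36 beats; at 1.5 beats each that's 24 chords.
C: 16 bars of 4 beats is 64 beats; at 8 beats each that's 8 chords.
D: 9 bars of 4 beats is 36 beats; at 1.5 beats each that's 24 chords.
Overall: 78 chords over 45 bars → 78/45 = 26/15 chords per bar.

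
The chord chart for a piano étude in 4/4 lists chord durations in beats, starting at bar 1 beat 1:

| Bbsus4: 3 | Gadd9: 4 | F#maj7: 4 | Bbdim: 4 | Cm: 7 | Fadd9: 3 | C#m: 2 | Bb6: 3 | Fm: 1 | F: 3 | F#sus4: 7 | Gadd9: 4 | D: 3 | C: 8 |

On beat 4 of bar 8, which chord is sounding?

F

Beat 4 of bar 8 is beat (8−1)×4 + 4 = 32 overall.
Running totals: Bbsus4 ends at 3, Gadd9 ends at 7, F#maj7 ends at 11, Bbdim ends at 15, Cm ends at 22, Fadd9 ends at 25, C#m ends at 27, Bb6 ends at 30, Fm ends at 31, F ends at 34.
Beat 32 falls within F.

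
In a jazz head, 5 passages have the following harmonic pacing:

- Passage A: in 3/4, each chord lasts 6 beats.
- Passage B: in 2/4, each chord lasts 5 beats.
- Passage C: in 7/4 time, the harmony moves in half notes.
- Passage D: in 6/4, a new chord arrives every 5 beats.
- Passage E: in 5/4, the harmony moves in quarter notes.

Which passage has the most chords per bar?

A: 3/6 = 0.5 chords/bar.
B: 2/5 = 0.4 chords/bar.
C: 7/2 = 3.5 chords/bar.
D: 6/5 = 1.2 chords/bar.
E: 5/1 = 5 chords/bar.
Fastest is E at 5 chords/bar.

Passage E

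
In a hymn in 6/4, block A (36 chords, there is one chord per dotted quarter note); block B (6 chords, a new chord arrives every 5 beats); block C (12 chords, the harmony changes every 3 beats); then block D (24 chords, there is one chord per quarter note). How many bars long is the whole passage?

24 bars

A: 36 × 1.5 = 54 beats = 9 bars.
B: 6 × 5 = 30 beats = 5 bars.
C: 12 × 3 = 36 beats = 6 bars.
D: 24 × 1 = 24 beats = 4 bars.
Total: 9 + 5 + 6 + 4 = 24 bars.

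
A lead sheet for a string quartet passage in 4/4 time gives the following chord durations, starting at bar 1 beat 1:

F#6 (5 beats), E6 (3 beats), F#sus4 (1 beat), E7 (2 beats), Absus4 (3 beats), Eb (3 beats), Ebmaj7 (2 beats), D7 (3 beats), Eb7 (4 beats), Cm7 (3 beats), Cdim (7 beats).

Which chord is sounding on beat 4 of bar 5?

Beat 4 of bar 5 is beat (5−1)×4 + 4 = 20 overall.
Running totals: F#6 ends at 5, E6 ends at 8, F#sus4 ends at 9, E7 ends at 11, Absus4 ends at 14, Eb ends at 17, Ebmaj7 ends at 19, D7 ends at 22.
Beat 20 falls within D7.

D7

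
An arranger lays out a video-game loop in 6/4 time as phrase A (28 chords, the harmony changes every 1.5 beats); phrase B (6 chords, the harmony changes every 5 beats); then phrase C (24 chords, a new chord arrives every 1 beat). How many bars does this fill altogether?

16 bars

A: 28 × 1.5 = 42 beats = 7 bars.
B: 6 × 5 = 30 beats = 5 bars.
C: 24 × 1 = 24 beats = 4 bars.
Total: 7 + 5 + 4 = 16 bars.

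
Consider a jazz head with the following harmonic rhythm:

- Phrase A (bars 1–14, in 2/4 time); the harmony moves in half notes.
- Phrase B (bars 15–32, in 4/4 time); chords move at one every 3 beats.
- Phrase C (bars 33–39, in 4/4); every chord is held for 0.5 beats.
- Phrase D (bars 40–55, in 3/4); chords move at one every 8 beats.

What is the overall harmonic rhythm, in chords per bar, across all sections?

A: 14 bars of 2 beats is 28 beats; at 2 beats each that's 14 chords.
B: 18 bars of 4 beats is 72 beats; at 3 beats each that's 24 chords.
C: 7 bars of 4 beats is 28 beats; at 0.5 beats each that's 56 chords.
D: 16 bars of 3 beats is 48 beats; at 8 beats each that's 6 chords.
Overall: 100 chords over 55 bars → 100/55 = 20/11 chords per bar.

20/11 chords per bar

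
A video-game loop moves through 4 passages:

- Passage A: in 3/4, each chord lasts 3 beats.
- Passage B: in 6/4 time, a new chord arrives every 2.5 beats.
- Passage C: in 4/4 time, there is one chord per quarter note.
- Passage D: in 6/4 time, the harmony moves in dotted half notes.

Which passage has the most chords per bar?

Passage C

A: 3 beats/bar ÷ 3 beats/chord = 1 chord/bar.
B: 6 beats/bar ÷ 2.5 beats/chord = 2.4 chords/bar.
C: 4 beats/bar ÷ 1 beat/chord = 4 chords/bar.
D: 6 beats/bar ÷ 3 beats/chord = 2 chords/bar.
Fastest is C at 4 chords/bar.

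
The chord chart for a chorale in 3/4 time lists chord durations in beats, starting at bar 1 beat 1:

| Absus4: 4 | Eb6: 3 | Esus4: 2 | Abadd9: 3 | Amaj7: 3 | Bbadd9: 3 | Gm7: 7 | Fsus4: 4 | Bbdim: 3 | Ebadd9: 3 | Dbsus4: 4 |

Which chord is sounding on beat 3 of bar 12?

Beat 3 of bar 12 is beat (12−1)×3 + 3 = 36 overall.
Running totals: Absus4 ends at 4, Eb6 ends at 7, Esus4 ends at 9, Abadd9 ends at 12, Amaj7 ends at 15, Bbadd9 ends at 18, Gm7 ends at 25, Fsus4 ends at 29, Bbdim ends at 32, Ebadd9 ends at 35, Dbsus4 ends at 39.
Beat 36 falls within Dbsus4.

Dbsus4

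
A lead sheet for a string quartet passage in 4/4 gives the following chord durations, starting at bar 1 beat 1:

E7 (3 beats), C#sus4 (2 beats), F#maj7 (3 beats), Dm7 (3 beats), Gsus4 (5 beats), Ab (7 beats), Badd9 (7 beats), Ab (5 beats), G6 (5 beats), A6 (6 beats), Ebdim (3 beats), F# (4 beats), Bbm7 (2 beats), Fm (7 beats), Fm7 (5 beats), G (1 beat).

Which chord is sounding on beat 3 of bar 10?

Beat 3 of bar 10 is beat (10−1)×4 + 3 = 39 overall.
Running totals: E7 ends at 3, C#sus4 ends at 5, F#maj7 ends at 8, Dm7 ends at 11, Gsus4 ends at 16, Ab ends at 23, Badd9 ends at 30, Ab ends at 35, G6 ends at 40.
Beat 39 falls within G6.

G6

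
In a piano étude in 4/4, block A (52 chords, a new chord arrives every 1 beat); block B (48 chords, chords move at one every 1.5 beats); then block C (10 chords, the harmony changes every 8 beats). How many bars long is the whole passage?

51 bars

A: 52 × 1 = 52 beats = 13 bars.
B: 48 × 1.5 = 72 beats = 18 bars.
C: 10 × 8 = 80 beats = 20 bars.
Total: 13 + 18 + 20 = 51 bars.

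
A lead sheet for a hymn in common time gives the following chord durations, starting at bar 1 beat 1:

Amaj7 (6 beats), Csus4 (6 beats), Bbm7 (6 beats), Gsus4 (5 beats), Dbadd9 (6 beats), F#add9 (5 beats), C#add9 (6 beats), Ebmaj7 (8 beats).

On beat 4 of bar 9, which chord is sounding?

C#add9

Beat 4 of bar 9 is beat (9−1)×4 + 4 = 36 overall.
Running totals: Amaj7 ends at 6, Csus4 ends at 12, Bbm7 ends at 18, Gsus4 ends at 23, Dbadd9 ends at 29, F#add9 ends at 34, C#add9 ends at 40.
Beat 36 falls within C#add9.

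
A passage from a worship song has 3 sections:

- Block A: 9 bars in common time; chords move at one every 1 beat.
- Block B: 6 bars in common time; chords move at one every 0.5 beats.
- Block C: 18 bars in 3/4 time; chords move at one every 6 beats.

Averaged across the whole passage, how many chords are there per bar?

31/11 chords per bar

A: 9 bars of 4 beats is 36 beats; at 1 beat each that's 36 chords.
B: 6 bars of 4 beats is 24 beats; at 0.5 beats each that's 48 chords.
C: 18 bars of 3 beats is 54 beats; at 6 beats each that's 9 chords.
Overall: 93 chords over 33 bars → 93/33 = 31/11 chords per bar.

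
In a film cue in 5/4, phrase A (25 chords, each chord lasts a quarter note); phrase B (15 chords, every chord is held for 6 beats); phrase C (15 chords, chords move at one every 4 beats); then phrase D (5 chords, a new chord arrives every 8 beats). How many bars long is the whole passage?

A: 25 × 1 = 25 beats = 5 bars.
B: 15 × 6 = 90 beats = 18 bars.
C: 15 × 4 = 60 beats = 12 bars.
D: 5 × 8 = 40 beats = 8 bars.
Total: 5 + 18 + 12 + 8 = 43 bars.

43 bars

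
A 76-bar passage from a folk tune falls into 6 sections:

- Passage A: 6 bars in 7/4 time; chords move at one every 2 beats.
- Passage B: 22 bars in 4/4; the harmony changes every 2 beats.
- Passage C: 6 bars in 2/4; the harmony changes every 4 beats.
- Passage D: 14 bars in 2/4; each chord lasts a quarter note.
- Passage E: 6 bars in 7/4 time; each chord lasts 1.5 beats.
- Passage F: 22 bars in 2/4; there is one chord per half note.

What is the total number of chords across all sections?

146 chords

A: 6 bars × 7 beats = 42 beats; 2 beats/chord → 21 chords.
B: 22 bars × 4 beats = 88 beats; 2 beats/chord → 44 chords.
C: 6 bars × 2 beats = 12 beats; 4 beats/chord → 3 chords.
D: 14 bars × 2 beats = 28 beats; 1 beat/chord → 28 chords.
E: 6 bars × 7 beats = 42 beats; 1.5 beats/chord → 28 chords.
F: 22 bars × 2 beats = 44 beats; 2 beats/chord → 22 chords.
Total: 21 + 44 + 3 + 28 + 28 + 22 = 146.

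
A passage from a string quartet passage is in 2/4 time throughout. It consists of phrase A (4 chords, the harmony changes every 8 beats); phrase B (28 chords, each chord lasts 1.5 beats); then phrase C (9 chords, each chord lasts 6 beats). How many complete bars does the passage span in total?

64 bars

A: 4 × 8 = 32 beats = 16 bars.
B: 28 × 1.5 = 42 beats = 21 bars.
C: 9 × 6 = 54 beats = 27 bars.
Total: 16 + 21 + 27 = 64 bars.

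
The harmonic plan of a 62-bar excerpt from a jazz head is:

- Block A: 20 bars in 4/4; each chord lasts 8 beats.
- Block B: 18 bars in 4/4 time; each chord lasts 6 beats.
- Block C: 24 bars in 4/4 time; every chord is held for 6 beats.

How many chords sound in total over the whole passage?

38 chords

A: 20·4 = 80 beats, 80/8 = 10 chords.
B: 18·4 = 72 beats, 72/6 = 12 chords.
C: 24·4 = 96 beats, 96/6 = 16 chords.
Total: 10 + 12 + 16 = 38.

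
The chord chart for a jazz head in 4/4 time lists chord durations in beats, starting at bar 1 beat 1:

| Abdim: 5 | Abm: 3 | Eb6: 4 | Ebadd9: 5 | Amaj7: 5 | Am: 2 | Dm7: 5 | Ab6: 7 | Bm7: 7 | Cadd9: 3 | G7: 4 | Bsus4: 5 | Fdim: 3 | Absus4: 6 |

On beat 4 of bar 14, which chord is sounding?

Fdim

Beat 4 of bar 14 is beat (14−1)×4 + 4 = 56 overall.
Running totals: Abdim ends at 5, Abm ends at 8, Eb6 ends at 12, Ebadd9 ends at 17, Amaj7 ends at 22, Am ends at 24, Dm7 ends at 29, Ab6 ends at 36, Bm7 ends at 43, Cadd9 ends at 46, G7 ends at 50, Bsus4 ends at 55, Fdim ends at 58.
Beat 56 falls within Fdim.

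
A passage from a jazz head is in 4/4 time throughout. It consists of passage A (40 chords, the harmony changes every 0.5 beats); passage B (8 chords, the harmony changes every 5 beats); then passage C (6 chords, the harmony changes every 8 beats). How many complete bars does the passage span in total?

27 bars

A: 40 × 0.5 = 20 beats = 5 bars.
B: 8 × 5 = 40 beats = 10 bars.
C: 6 × 8 = 48 beats = 12 bars.
Total: 5 + 10 + 12 = 27 bars.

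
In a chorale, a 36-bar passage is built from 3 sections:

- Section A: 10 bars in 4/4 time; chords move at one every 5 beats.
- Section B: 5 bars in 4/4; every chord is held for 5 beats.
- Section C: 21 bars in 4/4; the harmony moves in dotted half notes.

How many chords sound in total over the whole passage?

40 chords

A has 40 beats and chords last 5 each, so 8 chords.
B has 20 beats and chords last 5 each, so 4 chords.
C has 84 beats and chords last 3 each, so 28 chords.
Total: 8 + 4 + 28 = 40.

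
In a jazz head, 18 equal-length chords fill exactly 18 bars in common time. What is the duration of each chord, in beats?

18 bars × 4 beats/bar = 72 beats total.
72 beats ÷ 18 chords = 4 beats per chord.
(That is a whole note.)

4 beats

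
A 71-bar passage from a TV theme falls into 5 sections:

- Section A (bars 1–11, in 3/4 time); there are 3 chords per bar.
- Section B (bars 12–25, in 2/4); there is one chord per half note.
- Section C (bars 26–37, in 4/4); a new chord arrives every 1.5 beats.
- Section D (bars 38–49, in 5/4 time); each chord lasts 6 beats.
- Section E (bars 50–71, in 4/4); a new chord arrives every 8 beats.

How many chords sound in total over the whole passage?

A has 33 beats and chords last 1 each, so 33 chords.
B has 28 beats and chords last 2 each, so 14 chords.
C has 48 beats and chords last 1.5 each, so 32 chords.
D has 60 beats and chords last 6 each, so 10 chords.
E has 88 beats and chords last 8 each, so 11 chords.
Total: 33 + 14 + 32 + 10 + 11 = 100.

100 chords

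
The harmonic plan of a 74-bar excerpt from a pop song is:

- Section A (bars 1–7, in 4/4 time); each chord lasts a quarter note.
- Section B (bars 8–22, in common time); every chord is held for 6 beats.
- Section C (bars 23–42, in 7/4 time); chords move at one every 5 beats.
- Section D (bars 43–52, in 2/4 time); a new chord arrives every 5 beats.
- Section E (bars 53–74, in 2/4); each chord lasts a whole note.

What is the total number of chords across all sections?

81 chords

A: 7·4 = 28 beats, 28/1 = 28 chords.
B: 15·4 = 60 beats, 60/6 = 10 chords.
C: 20·7 = 140 beats, 140/5 = 28 chords.
D: 10·2 = 20 beats, 20/5 = 4 chords.
E: 22·2 = 44 beats, 44/4 = 11 chords.
Total: 28 + 10 + 28 + 4 + 11 = 81.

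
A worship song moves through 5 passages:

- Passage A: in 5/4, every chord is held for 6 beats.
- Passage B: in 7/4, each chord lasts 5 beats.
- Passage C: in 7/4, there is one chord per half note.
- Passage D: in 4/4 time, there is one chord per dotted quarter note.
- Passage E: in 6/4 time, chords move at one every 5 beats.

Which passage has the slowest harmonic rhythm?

A: each chord is 6 beats in 5/4, so 5/6 per bar.
B: each chord is 5 beats in 7/4, so 1.4 per bar.
C: each chord is 2 beats in 7/4, so 3.5 per bar.
D: each chord is 1.5 beats in 4/4, so 8/3 per bar.
E: each chord is 5 beats in 6/4, so 1.2 per bar.
Slowest is A at 5/6 chords/bar.

Passage A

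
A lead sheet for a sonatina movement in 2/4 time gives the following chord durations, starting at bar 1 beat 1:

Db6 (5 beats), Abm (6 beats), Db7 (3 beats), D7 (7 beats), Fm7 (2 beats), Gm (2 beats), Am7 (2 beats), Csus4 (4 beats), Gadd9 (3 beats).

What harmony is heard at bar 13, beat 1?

Beat 1 of bar 13 is beat (13−1)×2 + 1 = 25 overall.
Running totals: Db6 ends at 5, Abm ends at 11, Db7 ends at 14, D7 ends at 21, Fm7 ends at 23, Gm ends at 25.
Beat 25 falls within Gm.

Gm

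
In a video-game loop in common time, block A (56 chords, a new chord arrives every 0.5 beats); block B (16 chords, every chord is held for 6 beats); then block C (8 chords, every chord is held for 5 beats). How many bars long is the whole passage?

A: 56 × 0.5 = 28 beats = 7 bars.
B: 16 × 6 = 96 beats = 24 bars.
C: 8 × 5 = 40 beats = 10 bars.
Total: 7 + 24 + 10 = 41 bars.

41 bars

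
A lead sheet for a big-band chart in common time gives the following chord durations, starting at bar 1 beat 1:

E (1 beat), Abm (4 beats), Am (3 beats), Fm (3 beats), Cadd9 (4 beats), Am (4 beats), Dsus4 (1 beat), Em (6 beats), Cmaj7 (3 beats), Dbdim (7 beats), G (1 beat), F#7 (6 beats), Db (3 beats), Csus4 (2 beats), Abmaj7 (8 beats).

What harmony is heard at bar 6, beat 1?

Beat 1 of bar 6 is beat (6−1)×4 + 1 = 21 overall.
Running totals: E ends at 1, Abm ends at 5, Am ends at 8, Fm ends at 11, Cadd9 ends at 15, Am ends at 19, Dsus4 ends at 20, Em ends at 26.
Beat 21 falls within Em.

Em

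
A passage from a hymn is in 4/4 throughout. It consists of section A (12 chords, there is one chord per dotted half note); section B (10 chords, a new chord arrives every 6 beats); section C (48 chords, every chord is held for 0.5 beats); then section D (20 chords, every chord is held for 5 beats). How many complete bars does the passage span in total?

55 bars

A: 12 × 3 = 36 beats = 9 bars.
B: 10 × 6 = 60 beats = 15 bars.
C: 48 × 0.5 = 24 beats = 6 bars.
D: 20 × 5 = 100 beats = 25 bars.
Total: 9 + 15 + 6 + 25 = 55 bars.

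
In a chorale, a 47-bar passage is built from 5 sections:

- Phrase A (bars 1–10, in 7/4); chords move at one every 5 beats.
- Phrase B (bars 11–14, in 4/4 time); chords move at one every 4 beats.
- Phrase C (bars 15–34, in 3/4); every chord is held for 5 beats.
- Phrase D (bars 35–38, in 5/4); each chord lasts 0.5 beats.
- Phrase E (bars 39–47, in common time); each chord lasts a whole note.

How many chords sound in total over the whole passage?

79 chords

A: 10·7 = 70 beats, 70/5 = 14 chords.
B: 4·4 = 16 beats, 16/4 = 4 chords.
C: 20·3 = 60 beats, 60/5 = 12 chords.
D: 4·5 = 20 beats, 20/0.5 = 40 chords.
E: 9·4 = 36 beats, 36/4 = 9 chords.
Total: 14 + 4 + 12 + 40 + 9 = 79.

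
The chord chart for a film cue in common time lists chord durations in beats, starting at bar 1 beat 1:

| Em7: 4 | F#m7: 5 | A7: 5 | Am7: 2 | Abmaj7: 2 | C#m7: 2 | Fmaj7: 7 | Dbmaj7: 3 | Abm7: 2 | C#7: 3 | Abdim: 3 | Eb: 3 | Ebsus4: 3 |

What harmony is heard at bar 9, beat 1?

Beat 1 of bar 9 is beat (9−1)×4 + 1 = 33 overall.
Running totals: Em7 ends at 4, F#m7 ends at 9, A7 ends at 14, Am7 ends at 16, Abmaj7 ends at 18, C#m7 ends at 20, Fmaj7 ends at 27, Dbmaj7 ends at 30, Abm7 ends at 32, C#7 ends at 35.
Beat 33 falls within C#7.

C#7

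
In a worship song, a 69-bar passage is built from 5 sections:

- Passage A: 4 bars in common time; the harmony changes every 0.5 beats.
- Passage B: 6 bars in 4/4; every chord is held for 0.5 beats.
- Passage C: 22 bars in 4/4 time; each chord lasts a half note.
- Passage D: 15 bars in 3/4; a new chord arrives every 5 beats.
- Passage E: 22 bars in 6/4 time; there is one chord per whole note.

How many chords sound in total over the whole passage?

166 chords

A has 16 beats and chords last 0.5 each, so 32 chords.
B has 24 beats and chords last 0.5 each, so 48 chords.
C has 88 beats and chords last 2 each, so 44 chords.
D has 45 beats and chords last 5 each, so 9 chords.
E has 132 beats and chords last 4 each, so 33 chords.
Total: 32 + 48 + 44 + 9 + 33 = 166.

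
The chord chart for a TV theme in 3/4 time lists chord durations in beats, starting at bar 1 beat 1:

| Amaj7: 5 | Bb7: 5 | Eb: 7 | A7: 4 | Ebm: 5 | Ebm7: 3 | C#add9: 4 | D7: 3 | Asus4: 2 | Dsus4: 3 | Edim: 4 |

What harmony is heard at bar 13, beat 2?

Asus4

Beat 2 of bar 13 is beat (13−1)×3 + 2 = 38 overall.
Running totals: Amaj7 ends at 5, Bb7 ends at 10, Eb ends at 17, A7 ends at 21, Ebm ends at 26, Ebm7 ends at 29, C#add9 ends at 33, D7 ends at 36, Asus4 ends at 38.
Beat 38 falls within Asus4.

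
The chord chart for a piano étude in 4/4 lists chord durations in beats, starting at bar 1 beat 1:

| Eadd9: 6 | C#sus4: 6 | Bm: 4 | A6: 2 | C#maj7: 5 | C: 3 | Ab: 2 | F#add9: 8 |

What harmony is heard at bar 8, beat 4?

F#add9

Beat 4 of bar 8 is beat (8−1)×4 + 4 = 32 overall.
Running totals: Eadd9 ends at 6, C#sus4 ends at 12, Bm ends at 16, A6 ends at 18, C#maj7 ends at 23, C ends at 26, Ab ends at 28, F#add9 ends at 36.
Beat 32 falls within F#add9.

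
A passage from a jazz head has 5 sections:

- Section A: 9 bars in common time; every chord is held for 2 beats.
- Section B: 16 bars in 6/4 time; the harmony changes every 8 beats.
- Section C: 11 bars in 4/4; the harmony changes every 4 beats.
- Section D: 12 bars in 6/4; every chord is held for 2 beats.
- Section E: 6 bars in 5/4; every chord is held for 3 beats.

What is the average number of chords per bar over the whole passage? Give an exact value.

29/18 chords per bar

A: 9 bars of 4 beats is 36 beats; at 2 beats each that's 18 chords.
B: 16 bars of 6 beats is 96 beats; at 8 beats each that's 12 chords.
C: 11 bars of 4 beats is 44 beats; at 4 beats each that's 11 chords.
D: 12 bars of 6 beats is 72 beats; at 2 beats each that's 36 chords.
E: 6 bars of 5 beats is 30 beats; at 3 beats each that's 10 chords.
Overall: 87 chords over 54 bars → 87/54 = 29/18 chords per bar.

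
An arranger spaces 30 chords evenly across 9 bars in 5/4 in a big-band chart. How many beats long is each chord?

9 bars × 5 beats/bar = 45 beats total.
45 beats ÷ 30 chords = 1.5 beats per chord.
(That is a dotted quarter note.)

1.5 beats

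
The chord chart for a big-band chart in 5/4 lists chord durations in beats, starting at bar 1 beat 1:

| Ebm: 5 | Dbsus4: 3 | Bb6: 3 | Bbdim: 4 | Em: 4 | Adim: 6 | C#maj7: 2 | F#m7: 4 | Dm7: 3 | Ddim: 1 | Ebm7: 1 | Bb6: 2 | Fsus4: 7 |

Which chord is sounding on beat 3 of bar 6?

Beat 3 of bar 6 is beat (6−1)×5 + 3 = 28 overall.
Running totals: Ebm ends at 5, Dbsus4 ends at 8, Bb6 ends at 11, Bbdim ends at 15, Em ends at 19, Adim ends at 25, C#maj7 ends at 27, F#m7 ends at 31.
Beat 28 falls within F#m7.

F#m7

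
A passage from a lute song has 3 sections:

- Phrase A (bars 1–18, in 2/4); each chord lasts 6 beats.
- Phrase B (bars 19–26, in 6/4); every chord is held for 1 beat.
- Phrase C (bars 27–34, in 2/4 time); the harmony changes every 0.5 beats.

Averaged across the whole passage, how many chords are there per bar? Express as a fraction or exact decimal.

A: 18 bars of 2 beats is 36 beats; at 6 beats each that's 6 chords.
B: 8 bars of 6 beats is 48 beats; at 1 beat each that's 48 chords.
C: 8 bars of 2 beats is 16 beats; at 0.5 beats each that's 32 chords.
Overall: 86 chords over 34 bars → 86/34 = 43/17 chords per bar.

43/17 chords per bar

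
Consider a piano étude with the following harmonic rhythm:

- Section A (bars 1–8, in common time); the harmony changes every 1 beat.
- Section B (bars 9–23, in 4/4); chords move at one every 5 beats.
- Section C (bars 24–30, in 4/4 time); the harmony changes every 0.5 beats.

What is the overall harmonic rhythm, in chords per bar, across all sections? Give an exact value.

A: 8 bars of 4 beats is 32 beats; at 1 beat each that's 32 chords.
B: 15 bars of 4 beats is 60 beats; at 5 beats each that's 12 chords.
C: 7 bars of 4 beats is 28 beats; at 0.5 beats each that's 56 chords.
Overall: 100 chords over 30 bars → 100/30 = 10/3 chords per bar.

10/3 chords per bar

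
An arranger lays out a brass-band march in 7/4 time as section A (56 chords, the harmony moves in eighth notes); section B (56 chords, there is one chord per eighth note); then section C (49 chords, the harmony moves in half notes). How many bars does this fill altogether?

22 bars

A: 56 × 0.5 = 28 beats = 4 bars.
B: 56 × 0.5 = 28 beats = 4 bars.
C: 49 × 2 = 98 beats = 14 bars.
Total: 4 + 4 + 14 = 22 bars.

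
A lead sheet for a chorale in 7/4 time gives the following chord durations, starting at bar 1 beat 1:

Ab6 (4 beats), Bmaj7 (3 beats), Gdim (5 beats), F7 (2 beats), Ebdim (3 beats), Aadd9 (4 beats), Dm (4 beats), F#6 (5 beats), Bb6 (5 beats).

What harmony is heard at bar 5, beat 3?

Beat 3 of bar 5 is beat (5−1)×7 + 3 = 31 overall.
Running totals: Ab6 ends at 4, Bmaj7 ends at 7, Gdim ends at 12, F7 ends at 14, Ebdim ends at 17, Aadd9 ends at 21, Dm ends at 25, F#6 ends at 30, Bb6 ends at 35.
Beat 31 falls within Bb6.

Bb6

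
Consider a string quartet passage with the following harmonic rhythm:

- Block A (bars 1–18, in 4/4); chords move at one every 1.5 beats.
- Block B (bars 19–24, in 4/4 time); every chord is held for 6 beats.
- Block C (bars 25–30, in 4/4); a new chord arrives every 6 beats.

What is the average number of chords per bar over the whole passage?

A: 18 × 4 = 72 beats ÷ 1.5 = 48 chords.
B: 6 × 4 = 24 beats ÷ 6 = 4 chords.
C: 6 × 4 = 24 beats ÷ 6 = 4 chords.
Overall: 56 chords over 30 bars → 56/30 = 28/15 chords per bar.

28/15 chords per bar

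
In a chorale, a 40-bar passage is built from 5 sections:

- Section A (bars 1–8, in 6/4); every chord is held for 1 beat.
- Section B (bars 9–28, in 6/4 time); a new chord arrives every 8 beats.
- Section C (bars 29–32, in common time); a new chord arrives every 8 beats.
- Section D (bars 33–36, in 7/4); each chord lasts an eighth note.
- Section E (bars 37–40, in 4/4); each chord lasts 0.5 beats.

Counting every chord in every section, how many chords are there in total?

153 chords

A: 8 bars × 6 beats = 48 beats; 1 beat/chord → 48 chords.
B: 20 bars × 6 beats = 120 beats; 8 beats/chord → 15 chords.
C: 4 bars × 4 beats = 16 beats; 8 beats/chord → 2 chords.
D: 4 bars × 7 beats = 28 beats; 0.5 beats/chord → 56 chords.
E: 4 bars × 4 beats = 16 beats; 0.5 beats/chord → 32 chords.
Total: 48 + 15 + 2 + 56 + 32 = 153.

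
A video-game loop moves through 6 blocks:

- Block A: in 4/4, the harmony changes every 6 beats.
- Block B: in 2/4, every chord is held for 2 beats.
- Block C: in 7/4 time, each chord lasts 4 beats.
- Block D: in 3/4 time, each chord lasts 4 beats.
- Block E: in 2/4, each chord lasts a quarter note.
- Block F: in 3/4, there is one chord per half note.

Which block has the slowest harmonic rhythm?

Block A

A: 4/6 = 2/3 chords/bar.
B: 2/2 = 1 chord/bar.
C: 7/4 = 1.75 chords/bar.
D: 3/4 = 0.75 chords/bar.
E: 2/1 = 2 chords/bar.
F: 3/2 = 1.5 chords/bar.
Slowest is A at 2/3 chords/bar.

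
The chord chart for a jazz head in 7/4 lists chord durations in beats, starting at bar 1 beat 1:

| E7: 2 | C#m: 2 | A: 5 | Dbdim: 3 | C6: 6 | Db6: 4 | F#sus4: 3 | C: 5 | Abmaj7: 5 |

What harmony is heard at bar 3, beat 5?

Beat 5 of bar 3 is beat (3−1)×7 + 5 = 19 overall.
Running totals: E7 ends at 2, C#m ends at 4, A ends at 9, Dbdim ends at 12, C6 ends at 18, Db6 ends at 22.
Beat 19 falls within Db6.

Db6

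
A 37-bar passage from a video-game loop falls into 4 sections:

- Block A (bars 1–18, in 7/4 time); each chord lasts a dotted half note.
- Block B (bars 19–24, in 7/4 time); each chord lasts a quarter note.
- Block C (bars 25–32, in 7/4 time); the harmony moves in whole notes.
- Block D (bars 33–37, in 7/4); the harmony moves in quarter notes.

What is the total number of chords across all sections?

A: 18·7 = 126 beats, 126/3 = 42 chords.
B: 6·7 = 42 beats, 42/1 = 42 chords.
C: 8·7 = 56 beats, 56/4 = 14 chords.
D: 5·7 = 35 beats, 35/1 = 35 chords.
Total: 42 + 42 + 14 + 35 = 133.

133 chords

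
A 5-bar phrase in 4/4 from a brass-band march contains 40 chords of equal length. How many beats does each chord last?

0.5 beats

5 bars × 4 beats/bar = 20 beats total.
20 beats ÷ 40 chords = 0.5 beats per chord.
(That is an eighth note.)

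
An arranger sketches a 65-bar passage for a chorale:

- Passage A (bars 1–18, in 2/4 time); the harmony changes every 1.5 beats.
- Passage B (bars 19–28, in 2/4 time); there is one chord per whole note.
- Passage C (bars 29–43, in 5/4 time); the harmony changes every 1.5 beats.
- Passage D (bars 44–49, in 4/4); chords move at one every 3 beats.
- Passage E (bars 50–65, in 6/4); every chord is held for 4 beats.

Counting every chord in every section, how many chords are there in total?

A: 18 bars × 2 beats = 36 beats; 1.5 beats/chord → 24 chords.
B: 10 bars × 2 beats = 20 beats; 4 beats/chord → 5 chords.
C: 15 bars × 5 beats = 75 beats; 1.5 beats/chord → 50 chords.
D: 6 bars × 4 beats = 24 beats; 3 beats/chord → 8 chords.
E: 16 bars × 6 beats = 96 beats; 4 beats/chord → 24 chords.
Total: 24 + 5 + 50 + 8 + 24 = 111.

111 chords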